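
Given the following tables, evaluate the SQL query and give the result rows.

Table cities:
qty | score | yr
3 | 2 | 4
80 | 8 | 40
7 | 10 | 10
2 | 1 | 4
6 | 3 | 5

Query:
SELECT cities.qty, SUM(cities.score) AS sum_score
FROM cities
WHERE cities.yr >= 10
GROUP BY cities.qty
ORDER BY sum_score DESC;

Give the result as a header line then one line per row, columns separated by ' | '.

After WHERE (2 rows):
cities.qty | cities.score | cities.yr
80 | 8 | 40
7 | 10 | 10
After GROUP BY (2 rows):
cities.qty | sum_score
80 | 8
7 | 10
After ORDER BY (2 rows):
cities.qty | sum_score
7 | 10
80 | 8

== RESULT ==
cities.qty | sum_score
7 | 10
80 | 8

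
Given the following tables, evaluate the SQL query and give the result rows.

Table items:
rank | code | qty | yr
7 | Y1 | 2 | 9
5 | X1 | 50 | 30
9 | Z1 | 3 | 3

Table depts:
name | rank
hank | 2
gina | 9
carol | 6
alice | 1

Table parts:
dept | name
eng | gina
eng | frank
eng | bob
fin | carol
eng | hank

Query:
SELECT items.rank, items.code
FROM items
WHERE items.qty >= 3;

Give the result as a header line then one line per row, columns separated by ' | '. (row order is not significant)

== RESULT ==
items.rank | items.code
5 | X1
9 | Z1

Derivation:
After WHERE (2 rows):
items.rank | items.code | items.qty | items.yr
5 | X1 | 50 | 30
9 | Z1 | 3 | 3
After SELECT (2 rows):
items.rank | items.code
5 | X1
9 | Z1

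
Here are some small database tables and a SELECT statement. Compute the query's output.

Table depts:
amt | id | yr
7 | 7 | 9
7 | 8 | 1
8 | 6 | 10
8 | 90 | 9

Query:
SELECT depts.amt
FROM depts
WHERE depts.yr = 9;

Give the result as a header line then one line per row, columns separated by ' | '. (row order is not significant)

After WHERE (2 rows):
depts.amt | depts.id | depts.yr
7 | 7 | 9
8 | 90 | 9
After SELECT (2 rows):
depts.amt
7
8

== RESULT ==
depts.amt
7
8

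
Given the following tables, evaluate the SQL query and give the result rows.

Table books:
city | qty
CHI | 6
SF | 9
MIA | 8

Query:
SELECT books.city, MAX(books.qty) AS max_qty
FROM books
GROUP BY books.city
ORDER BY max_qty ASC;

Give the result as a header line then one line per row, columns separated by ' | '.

== RESULT ==
books.city | max_qty
CHI | 6
MIA | 8
SF | 9

Derivation:
After GROUP BY (3 rows):
books.city | max_qty
CHI | 6
SF | 9
MIA | 8
After ORDER BY (3 rows):
books.city | max_qty
CHI | 6
MIA | 8
SF | 9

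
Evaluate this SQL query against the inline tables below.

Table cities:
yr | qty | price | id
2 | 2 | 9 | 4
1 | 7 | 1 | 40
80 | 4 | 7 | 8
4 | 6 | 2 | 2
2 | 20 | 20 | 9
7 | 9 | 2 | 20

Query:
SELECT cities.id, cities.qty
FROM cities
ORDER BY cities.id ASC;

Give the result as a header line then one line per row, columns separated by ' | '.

== RESULT ==
cities.id | cities.qty
2 | 6
4 | 2
8 | 4
9 | 20
20 | 9
40 | 7

Derivation:
After SELECT (6 rows):
cities.id | cities.qty
4 | 2
40 | 7
8 | 4
2 | 6
9 | 20
20 | 9
After ORDER BY (6 rows):
cities.id | cities.qty
2 | 6
4 | 2
8 | 4
9 | 20
20 | 9
40 | 7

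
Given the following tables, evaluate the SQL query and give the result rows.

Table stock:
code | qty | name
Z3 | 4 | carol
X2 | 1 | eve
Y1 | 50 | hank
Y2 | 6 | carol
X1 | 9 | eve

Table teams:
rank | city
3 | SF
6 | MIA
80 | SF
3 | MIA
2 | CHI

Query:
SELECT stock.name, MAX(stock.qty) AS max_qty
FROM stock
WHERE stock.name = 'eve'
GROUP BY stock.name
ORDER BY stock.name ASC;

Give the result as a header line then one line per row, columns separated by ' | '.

After WHERE (2 rows):
stock.code | stock.qty | stock.name
X2 | 1 | eve
X1 | 9 | eve
After GROUP BY (1 rows):
stock.name | max_qty
eve | 9
After ORDER BY (1 rows):
stock.name | max_qty
eve | 9

== RESULT ==
stock.name | max_qty
eve | 9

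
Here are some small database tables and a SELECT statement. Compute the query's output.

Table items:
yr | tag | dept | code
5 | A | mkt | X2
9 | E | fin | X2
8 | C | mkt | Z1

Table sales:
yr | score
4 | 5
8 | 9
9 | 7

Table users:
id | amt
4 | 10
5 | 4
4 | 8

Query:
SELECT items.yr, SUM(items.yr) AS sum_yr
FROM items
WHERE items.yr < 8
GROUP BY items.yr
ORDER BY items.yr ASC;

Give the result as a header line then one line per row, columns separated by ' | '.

After WHERE (1 rows):
items.yr | items.tag | items.dept | items.code
5 | A | mkt | X2
After GROUP BY (1 rows):
items.yr | sum_yr
5 | 5
After ORDER BY (1 rows):
items.yr | sum_yr
5 | 5

== RESULT ==
items.yr | sum_yr
5 | 5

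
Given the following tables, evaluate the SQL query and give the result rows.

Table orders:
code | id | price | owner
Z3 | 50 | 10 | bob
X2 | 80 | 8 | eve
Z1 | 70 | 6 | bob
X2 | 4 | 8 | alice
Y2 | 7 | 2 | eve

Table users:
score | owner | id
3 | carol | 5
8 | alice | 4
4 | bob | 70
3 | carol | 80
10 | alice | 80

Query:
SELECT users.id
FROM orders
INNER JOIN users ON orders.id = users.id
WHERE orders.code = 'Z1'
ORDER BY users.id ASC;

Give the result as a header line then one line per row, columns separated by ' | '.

== RESULT ==
users.id
70

Derivation:
After JOIN users (4 rows):
orders.code | orders.id | orders.price | orders.owner | users.score | users.owner | users.id
X2 | 80 | 8 | eve | 3 | carol | 80
X2 | 80 | 8 | eve | 10 | alice | 80
Z1 | 70 | 6 | bob | 4 | bob | 70
X2 | 4 | 8 | alice | 8 | alice | 4
After WHERE (1 rows):
orders.code | orders.id | orders.price | orders.owner | users.score | users.owner | users.id
Z1 | 70 | 6 | bob | 4 | bob | 70
After SELECT (1 rows):
users.id
70
After ORDER BY (1 rows):
users.id
70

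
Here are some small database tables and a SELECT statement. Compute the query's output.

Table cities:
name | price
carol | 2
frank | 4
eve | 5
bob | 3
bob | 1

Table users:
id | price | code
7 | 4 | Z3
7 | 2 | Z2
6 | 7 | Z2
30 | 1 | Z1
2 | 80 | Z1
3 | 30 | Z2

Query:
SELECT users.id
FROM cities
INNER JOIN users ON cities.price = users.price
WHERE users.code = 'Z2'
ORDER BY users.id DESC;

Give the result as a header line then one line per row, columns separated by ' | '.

== RESULT ==
users.id
7

Derivation:
After JOIN users (3 rows):
cities.name | cities.price | users.id | users.price | users.code
carol | 2 | 7 | 2 | Z2
frank | 4 | 7 | 4 | Z3
bob | 1 | 30 | 1 | Z1
After WHERE (1 rows):
cities.name | cities.price | users.id | users.price | users.code
carol | 2 | 7 | 2 | Z2
After SELECT (1 rows):
users.id
7
After ORDER BY (1 rows):
users.id
7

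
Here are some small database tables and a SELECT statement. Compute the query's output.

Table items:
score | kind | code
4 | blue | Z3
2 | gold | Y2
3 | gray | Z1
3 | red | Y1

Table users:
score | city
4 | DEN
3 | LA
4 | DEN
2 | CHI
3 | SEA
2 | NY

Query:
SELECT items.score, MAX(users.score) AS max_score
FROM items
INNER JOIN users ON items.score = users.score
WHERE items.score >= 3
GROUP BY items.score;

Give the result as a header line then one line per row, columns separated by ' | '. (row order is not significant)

After JOIN users (8 rows):
items.score | items.kind | items.code | users.score | users.city
4 | blue | Z3 | 4 | DEN
4 | blue | Z3 | 4 | DEN
2 | gold | Y2 | 2 | CHI
2 | gold | Y2 | 2 | NY
3 | gray | Z1 | 3 | LA
3 | gray | Z1 | 3 | SEA
3 | red | Y1 | 3 | LA
3 | red | Y1 | 3 | SEA
After WHERE (6 rows):
items.score | items.kind | items.code | users.score | users.city
4 | blue | Z3 | 4 | DEN
4 | blue | Z3 | 4 | DEN
3 | gray | Z1 | 3 | LA
3 | gray | Z1 | 3 | SEA
3 | red | Y1 | 3 | LA
3 | red | Y1 | 3 | SEA
After GROUP BY (2 rows):
items.score | max_score
4 | 4
3 | 3

== RESULT ==
items.score | max_score
4 | 4
3 | 3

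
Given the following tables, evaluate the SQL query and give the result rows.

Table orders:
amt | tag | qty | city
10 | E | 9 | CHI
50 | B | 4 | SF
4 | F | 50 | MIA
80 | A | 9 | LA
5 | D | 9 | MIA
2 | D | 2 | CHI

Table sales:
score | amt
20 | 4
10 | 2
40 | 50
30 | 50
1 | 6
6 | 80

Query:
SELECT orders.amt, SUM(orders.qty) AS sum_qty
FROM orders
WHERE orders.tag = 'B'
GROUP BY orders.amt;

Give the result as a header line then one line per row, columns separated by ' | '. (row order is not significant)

== RESULT ==
orders.amt | sum_qty
50 | 4

Derivation:
After WHERE (1 rows):
orders.amt | orders.tag | orders.qty | orders.city
50 | B | 4 | SF
After GROUP BY (1 rows):
orders.amt | sum_qty
50 | 4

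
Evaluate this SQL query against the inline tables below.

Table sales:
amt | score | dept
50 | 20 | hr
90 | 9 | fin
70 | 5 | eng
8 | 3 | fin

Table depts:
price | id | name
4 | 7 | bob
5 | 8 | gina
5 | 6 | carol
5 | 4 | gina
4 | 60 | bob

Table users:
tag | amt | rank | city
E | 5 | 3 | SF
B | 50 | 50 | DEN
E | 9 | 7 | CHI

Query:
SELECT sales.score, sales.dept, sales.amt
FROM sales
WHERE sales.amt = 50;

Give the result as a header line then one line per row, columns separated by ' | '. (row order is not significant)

== RESULT ==
sales.score | sales.dept | sales.amt
20 | hr | 50

Derivation:
After WHERE (1 rows):
sales.amt | sales.score | sales.dept
50 | 20 | hr
After SELECT (1 rows):
sales.score | sales.dept | sales.amt
20 | hr | 50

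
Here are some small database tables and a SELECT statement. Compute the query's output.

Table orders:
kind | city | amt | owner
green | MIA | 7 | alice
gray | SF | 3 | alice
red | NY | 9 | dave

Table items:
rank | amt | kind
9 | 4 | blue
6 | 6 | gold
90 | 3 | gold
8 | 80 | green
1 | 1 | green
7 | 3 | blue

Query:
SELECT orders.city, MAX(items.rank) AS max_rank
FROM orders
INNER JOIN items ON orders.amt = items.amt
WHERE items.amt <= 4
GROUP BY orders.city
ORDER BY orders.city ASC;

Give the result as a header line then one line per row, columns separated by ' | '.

== RESULT ==
orders.city | max_rank
SF | 90

Derivation:
After JOIN items (2 rows):
orders.kind | orders.city | orders.amt | orders.owner | items.rank | items.amt | items.kind
gray | SF | 3 | alice | 90 | 3 | gold
gray | SF | 3 | alice | 7 | 3 | blue
After WHERE (2 rows):
orders.kind | orders.city | orders.amt | orders.owner | items.rank | items.amt | items.kind
gray | SF | 3 | alice | 90 | 3 | gold
gray | SF | 3 | alice | 7 | 3 | blue
After GROUP BY (1 rows):
orders.city | max_rank
SF | 90
After ORDER BY (1 rows):
orders.city | max_rank
SF | 90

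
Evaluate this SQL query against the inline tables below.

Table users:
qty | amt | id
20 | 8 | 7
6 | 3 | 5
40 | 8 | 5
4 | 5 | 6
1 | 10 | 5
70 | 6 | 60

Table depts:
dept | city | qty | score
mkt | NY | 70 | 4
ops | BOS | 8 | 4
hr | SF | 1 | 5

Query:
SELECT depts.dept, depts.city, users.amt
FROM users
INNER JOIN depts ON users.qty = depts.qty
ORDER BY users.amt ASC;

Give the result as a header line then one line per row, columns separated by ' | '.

== RESULT ==
depts.dept | depts.city | users.amt
mkt | NY | 6
hr | SF | 10

Derivation:
After JOIN depts (2 rows):
users.qty | users.amt | users.id | depts.dept | depts.city | depts.qty | depts.score
1 | 10 | 5 | hr | SF | 1 | 5
70 | 6 | 60 | mkt | NY | 70 | 4
After SELECT (2 rows):
depts.dept | depts.city | users.amt
hr | SF | 10
mkt | NY | 6
After ORDER BY (2 rows):
depts.dept | depts.city | users.amt
mkt | NY | 6
hr | SF | 10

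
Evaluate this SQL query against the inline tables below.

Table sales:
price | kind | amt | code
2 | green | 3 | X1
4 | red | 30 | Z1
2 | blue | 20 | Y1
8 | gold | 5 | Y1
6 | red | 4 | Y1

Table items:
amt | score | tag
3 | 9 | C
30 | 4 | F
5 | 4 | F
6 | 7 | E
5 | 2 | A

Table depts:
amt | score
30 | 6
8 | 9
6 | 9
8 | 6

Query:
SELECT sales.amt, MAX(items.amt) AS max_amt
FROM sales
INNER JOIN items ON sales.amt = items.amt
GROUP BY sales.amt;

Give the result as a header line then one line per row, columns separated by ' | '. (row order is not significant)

== RESULT ==
sales.amt | max_amt
3 | 3
30 | 30
5 | 5

Derivation:
After JOIN items (4 rows):
sales.price | sales.kind | sales.amt | sales.code | items.amt | items.score | items.tag
2 | green | 3 | X1 | 3 | 9 | C
4 | red | 30 | Z1 | 30 | 4 | F
8 | gold | 5 | Y1 | 5 | 4 | F
8 | gold | 5 | Y1 | 5 | 2 | A
After GROUP BY (3 rows):
sales.amt | max_amt
3 | 3
30 | 30
5 | 5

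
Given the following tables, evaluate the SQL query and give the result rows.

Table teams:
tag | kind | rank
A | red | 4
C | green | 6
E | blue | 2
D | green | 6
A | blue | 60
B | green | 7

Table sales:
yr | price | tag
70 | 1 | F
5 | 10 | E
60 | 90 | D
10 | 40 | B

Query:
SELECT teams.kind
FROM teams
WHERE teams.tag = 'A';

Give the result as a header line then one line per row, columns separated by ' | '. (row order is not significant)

== RESULT ==
teams.kind
red
blue

Derivation:
After WHERE (2 rows):
teams.tag | teams.kind | teams.rank
A | red | 4
A | blue | 60
After SELECT (2 rows):
teams.kind
red
blue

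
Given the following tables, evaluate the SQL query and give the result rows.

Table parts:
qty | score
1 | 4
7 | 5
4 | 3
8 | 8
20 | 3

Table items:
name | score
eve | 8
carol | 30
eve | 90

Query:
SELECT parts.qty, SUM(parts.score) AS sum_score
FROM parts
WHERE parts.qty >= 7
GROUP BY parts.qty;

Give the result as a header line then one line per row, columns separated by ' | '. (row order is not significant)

After WHERE (3 rows):
parts.qty | parts.score
7 | 5
8 | 8
20 | 3
After GROUP BY (3 rows):
parts.qty | sum_score
7 | 5
8 | 8
20 | 3

== RESULT ==
parts.qty | sum_score
7 | 5
8 | 8
20 | 3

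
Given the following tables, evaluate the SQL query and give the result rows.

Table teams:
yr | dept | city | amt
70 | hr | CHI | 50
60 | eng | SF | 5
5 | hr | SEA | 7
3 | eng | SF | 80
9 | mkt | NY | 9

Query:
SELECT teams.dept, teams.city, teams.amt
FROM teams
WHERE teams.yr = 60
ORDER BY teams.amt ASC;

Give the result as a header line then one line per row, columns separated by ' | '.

After WHERE (1 rows):
teams.yr | teams.dept | teams.city | teams.amt
60 | eng | SF | 5
After SELECT (1 rows):
teams.dept | teams.city | teams.amt
eng | SF | 5
After ORDER BY (1 rows):
teams.dept | teams.city | teams.amt
eng | SF | 5

== RESULT ==
teams.dept | teams.city | teams.amt
eng | SF | 5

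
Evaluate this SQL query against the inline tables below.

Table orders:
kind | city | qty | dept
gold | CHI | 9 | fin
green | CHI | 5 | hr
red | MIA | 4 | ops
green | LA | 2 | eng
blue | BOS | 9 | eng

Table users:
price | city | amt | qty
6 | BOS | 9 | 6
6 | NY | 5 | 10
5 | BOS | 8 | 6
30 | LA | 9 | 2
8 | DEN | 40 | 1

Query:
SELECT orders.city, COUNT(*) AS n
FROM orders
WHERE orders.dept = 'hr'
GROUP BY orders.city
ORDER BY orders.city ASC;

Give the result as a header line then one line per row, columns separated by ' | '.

After WHERE (1 rows):
orders.kind | orders.city | orders.qty | orders.dept
green | CHI | 5 | hr
After GROUP BY (1 rows):
orders.city | n
CHI | 1
After ORDER BY (1 rows):
orders.city | n
CHI | 1

== RESULT ==
orders.city | n
CHI | 1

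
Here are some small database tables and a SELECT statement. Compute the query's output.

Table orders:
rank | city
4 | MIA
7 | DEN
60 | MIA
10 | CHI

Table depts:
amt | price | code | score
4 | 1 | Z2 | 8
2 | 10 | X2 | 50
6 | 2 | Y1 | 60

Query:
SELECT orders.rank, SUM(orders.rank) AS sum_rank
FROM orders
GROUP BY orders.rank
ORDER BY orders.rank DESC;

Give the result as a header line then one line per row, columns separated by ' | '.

After GROUP BY (4 rows):
orders.rank | sum_rank
4 | 4
7 | 7
60 | 60
10 | 10
After ORDER BY (4 rows):
orders.rank | sum_rank
60 | 60
10 | 10
7 | 7
4 | 4

== RESULT ==
orders.rank | sum_rank
60 | 60
10 | 10
7 | 7
4 | 4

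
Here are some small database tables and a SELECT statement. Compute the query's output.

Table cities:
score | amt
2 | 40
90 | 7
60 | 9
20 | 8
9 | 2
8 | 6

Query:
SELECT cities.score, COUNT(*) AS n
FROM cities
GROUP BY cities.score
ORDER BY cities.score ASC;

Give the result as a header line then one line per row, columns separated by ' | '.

== RESULT ==
cities.score | n
2 | 1
8 | 1
9 | 1
20 | 1
60 | 1
90 | 1

Derivation:
After GROUP BY (6 rows):
cities.score | n
2 | 1
90 | 1
60 | 1
20 | 1
9 | 1
8 | 1
After ORDER BY (6 rows):
cities.score | n
2 | 1
8 | 1
9 | 1
20 | 1
60 | 1
90 | 1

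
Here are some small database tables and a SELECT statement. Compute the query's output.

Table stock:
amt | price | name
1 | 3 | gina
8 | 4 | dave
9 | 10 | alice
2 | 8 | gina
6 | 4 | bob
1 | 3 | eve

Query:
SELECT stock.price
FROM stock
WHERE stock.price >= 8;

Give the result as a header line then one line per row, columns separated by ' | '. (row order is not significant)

== RESULT ==
stock.price
10
8

Derivation:
After WHERE (2 rows):
stock.amt | stock.price | stock.name
9 | 10 | alice
2 | 8 | gina
After SELECT (2 rows):
stock.price
10
8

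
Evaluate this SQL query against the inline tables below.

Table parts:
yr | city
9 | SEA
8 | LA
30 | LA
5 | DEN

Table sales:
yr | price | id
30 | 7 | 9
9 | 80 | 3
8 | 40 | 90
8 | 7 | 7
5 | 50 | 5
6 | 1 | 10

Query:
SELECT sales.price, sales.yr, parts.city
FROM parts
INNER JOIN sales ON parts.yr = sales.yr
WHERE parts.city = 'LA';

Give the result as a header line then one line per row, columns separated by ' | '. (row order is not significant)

== RESULT ==
sales.price | sales.yr | parts.city
40 | 8 | LA
7 | 8 | LA
7 | 30 | LA

Derivation:
After JOIN sales (5 rows):
parts.yr | parts.city | sales.yr | sales.price | sales.id
9 | SEA | 9 | 80 | 3
8 | LA | 8 | 40 | 90
8 | LA | 8 | 7 | 7
30 | LA | 30 | 7 | 9
5 | DEN | 5 | 50 | 5
After WHERE (3 rows):
parts.yr | parts.city | sales.yr | sales.price | sales.id
8 | LA | 8 | 40 | 90
8 | LA | 8 | 7 | 7
30 | LA | 30 | 7 | 9
After SELECT (3 rows):
sales.price | sales.yr | parts.city
40 | 8 | LA
7 | 8 | LA
7 | 30 | LA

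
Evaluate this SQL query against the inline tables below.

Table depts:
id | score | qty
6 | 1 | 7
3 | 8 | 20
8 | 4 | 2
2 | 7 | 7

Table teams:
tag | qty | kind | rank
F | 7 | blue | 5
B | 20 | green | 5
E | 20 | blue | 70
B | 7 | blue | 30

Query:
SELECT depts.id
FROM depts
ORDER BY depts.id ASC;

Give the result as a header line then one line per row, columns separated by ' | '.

== RESULT ==
depts.id
2
3
6
8

Derivation:
After SELECT (4 rows):
depts.id
6
3
8
2
After ORDER BY (4 rows):
depts.id
2
3
6
8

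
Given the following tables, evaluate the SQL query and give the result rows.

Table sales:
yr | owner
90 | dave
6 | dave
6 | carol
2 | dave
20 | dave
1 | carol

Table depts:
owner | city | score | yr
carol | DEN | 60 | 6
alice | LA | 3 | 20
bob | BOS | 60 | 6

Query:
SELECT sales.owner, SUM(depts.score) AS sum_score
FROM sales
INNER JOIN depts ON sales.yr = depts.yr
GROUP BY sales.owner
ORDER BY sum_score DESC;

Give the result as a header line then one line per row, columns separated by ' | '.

== RESULT ==
sales.owner | sum_score
dave | 123
carol | 120

Derivation:
After JOIN depts (5 rows):
sales.yr | sales.owner | depts.owner | depts.city | depts.score | depts.yr
6 | dave | carol | DEN | 60 | 6
6 | dave | bob | BOS | 60 | 6
6 | carol | carol | DEN | 60 | 6
6 | carol | bob | BOS | 60 | 6
20 | dave | alice | LA | 3 | 20
After GROUP BY (2 rows):
sales.owner | sum_score
dave | 123
carol | 120
After ORDER BY (2 rows):
sales.owner | sum_score
dave | 123
carol | 120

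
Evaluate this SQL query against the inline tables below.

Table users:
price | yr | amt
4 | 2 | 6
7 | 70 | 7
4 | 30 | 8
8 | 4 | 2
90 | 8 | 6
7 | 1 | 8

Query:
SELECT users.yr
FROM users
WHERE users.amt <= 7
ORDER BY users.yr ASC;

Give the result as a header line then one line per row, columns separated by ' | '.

After WHERE (4 rows):
users.price | users.yr | users.amt
4 | 2 | 6
7 | 70 | 7
8 | 4 | 2
90 | 8 | 6
After SELECT (4 rows):
users.yr
2
70
4
8
After ORDER BY (4 rows):
users.yr
2
4
8
70

== RESULT ==
users.yr
2
4
8
70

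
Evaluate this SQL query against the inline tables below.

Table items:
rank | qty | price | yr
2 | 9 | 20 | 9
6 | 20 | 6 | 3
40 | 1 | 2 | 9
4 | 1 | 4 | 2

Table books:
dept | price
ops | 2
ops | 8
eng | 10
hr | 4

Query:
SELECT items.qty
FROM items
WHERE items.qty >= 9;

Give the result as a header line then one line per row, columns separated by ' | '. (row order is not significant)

== RESULT ==
items.qty
9
20

Derivation:
After WHERE (2 rows):
items.rank | items.qty | items.price | items.yr
2 | 9 | 20 | 9
6 | 20 | 6 | 3
After SELECT (2 rows):
items.qty
9
20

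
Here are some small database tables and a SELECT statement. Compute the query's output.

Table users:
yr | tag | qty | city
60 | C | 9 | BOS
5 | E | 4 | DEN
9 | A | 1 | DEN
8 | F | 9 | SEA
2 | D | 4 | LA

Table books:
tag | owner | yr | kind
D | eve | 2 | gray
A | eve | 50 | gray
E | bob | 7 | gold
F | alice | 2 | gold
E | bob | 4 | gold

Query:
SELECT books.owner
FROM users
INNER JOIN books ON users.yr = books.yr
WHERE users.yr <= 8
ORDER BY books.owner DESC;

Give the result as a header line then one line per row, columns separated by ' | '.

== RESULT ==
books.owner
eve
alice

Derivation:
After JOIN books (2 rows):
users.yr | users.tag | users.qty | users.city | books.tag | books.owner | books.yr | books.kind
2 | D | 4 | LA | D | eve | 2 | gray
2 | D | 4 | LA | F | alice | 2 | gold
After WHERE (2 rows):
users.yr | users.tag | users.qty | users.city | books.tag | books.owner | books.yr | books.kind
2 | D | 4 | LA | D | eve | 2 | gray
2 | D | 4 | LA | F | alice | 2 | gold
After SELECT (2 rows):
books.owner
eve
alice
After ORDER BY (2 rows):
books.owner
eve
alice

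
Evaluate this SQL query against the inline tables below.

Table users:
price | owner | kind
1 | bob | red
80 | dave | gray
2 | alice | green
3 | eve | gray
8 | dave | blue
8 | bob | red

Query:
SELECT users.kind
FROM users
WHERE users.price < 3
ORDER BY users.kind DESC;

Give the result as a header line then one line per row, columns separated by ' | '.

== RESULT ==
users.kind
red
green

Derivation:
After WHERE (2 rows):
users.price | users.owner | users.kind
1 | bob | red
2 | alice | green
After SELECT (2 rows):
users.kind
red
green
After ORDER BY (2 rows):
users.kind
red
green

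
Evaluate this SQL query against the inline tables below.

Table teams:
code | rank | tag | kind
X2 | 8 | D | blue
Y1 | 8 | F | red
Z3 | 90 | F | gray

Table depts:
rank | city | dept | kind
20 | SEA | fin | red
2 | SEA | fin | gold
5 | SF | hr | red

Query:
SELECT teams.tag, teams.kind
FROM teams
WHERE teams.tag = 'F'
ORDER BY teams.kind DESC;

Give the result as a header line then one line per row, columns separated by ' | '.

After WHERE (2 rows):
teams.code | teams.rank | teams.tag | teams.kind
Y1 | 8 | F | red
Z3 | 90 | F | gray
After SELECT (2 rows):
teams.tag | teams.kind
F | red
F | gray
After ORDER BY (2 rows):
teams.tag | teams.kind
F | red
F | gray

== RESULT ==
teams.tag | teams.kind
F | red
F | gray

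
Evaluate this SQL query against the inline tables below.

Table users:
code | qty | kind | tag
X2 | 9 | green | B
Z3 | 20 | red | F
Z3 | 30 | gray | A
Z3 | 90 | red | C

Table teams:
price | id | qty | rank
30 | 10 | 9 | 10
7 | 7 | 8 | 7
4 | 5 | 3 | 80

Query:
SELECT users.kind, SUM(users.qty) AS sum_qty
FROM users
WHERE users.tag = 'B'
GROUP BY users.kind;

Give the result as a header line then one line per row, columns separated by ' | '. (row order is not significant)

After WHERE (1 rows):
users.code | users.qty | users.kind | users.tag
X2 | 9 | green | B
After GROUP BY (1 rows):
users.kind | sum_qty
green | 9

== RESULT ==
users.kind | sum_qty
green | 9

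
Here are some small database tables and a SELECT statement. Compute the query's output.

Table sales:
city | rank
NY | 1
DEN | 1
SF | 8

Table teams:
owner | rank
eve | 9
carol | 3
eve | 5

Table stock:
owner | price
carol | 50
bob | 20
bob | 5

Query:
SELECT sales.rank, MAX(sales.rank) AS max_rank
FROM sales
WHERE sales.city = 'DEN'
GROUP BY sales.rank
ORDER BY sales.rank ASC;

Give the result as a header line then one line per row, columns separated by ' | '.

== RESULT ==
sales.rank | max_rank
1 | 1

Derivation:
After WHERE (1 rows):
sales.city | sales.rank
DEN | 1
After GROUP BY (1 rows):
sales.rank | max_rank
1 | 1
After ORDER BY (1 rows):
sales.rank | max_rank
1 | 1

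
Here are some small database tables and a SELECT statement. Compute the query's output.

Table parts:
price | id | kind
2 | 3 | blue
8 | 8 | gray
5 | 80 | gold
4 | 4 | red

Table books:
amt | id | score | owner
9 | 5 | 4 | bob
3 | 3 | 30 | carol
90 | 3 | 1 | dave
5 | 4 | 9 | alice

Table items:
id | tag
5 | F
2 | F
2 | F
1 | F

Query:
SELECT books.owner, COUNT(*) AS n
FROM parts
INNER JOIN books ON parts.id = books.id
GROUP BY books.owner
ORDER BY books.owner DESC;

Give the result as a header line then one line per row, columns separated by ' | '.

After JOIN books (3 rows):
parts.price | parts.id | parts.kind | books.amt | books.id | books.score | books.owner
2 | 3 | blue | 3 | 3 | 30 | carol
2 | 3 | blue | 90 | 3 | 1 | dave
4 | 4 | red | 5 | 4 | 9 | alice
After GROUP BY (3 rows):
books.owner | n
carol | 1
dave | 1
alice | 1
After ORDER BY (3 rows):
books.owner | n
dave | 1
carol | 1
alice | 1

== RESULT ==
books.owner | n
dave | 1
carol | 1
alice | 1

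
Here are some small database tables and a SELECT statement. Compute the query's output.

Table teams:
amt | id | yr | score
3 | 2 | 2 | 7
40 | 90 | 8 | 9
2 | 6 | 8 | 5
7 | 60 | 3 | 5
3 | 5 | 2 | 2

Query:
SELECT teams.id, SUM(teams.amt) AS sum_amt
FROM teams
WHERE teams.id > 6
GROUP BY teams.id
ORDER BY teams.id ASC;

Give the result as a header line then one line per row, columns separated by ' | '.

After WHERE (2 rows):
teams.amt | teams.id | teams.yr | teams.score
40 | 90 | 8 | 9
7 | 60 | 3 | 5
After GROUP BY (2 rows):
teams.id | sum_amt
90 | 40
60 | 7
After ORDER BY (2 rows):
teams.id | sum_amt
60 | 7
90 | 40

== RESULT ==
teams.id | sum_amt
60 | 7
90 | 40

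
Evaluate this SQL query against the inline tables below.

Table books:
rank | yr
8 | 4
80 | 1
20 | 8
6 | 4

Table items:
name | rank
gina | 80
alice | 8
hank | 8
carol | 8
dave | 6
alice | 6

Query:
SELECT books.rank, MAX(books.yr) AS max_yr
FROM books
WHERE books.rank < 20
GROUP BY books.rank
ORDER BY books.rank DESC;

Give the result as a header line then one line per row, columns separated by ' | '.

== RESULT ==
books.rank | max_yr
8 | 4
6 | 4

Derivation:
After WHERE (2 rows):
books.rank | books.yr
8 | 4
6 | 4
After GROUP BY (2 rows):
books.rank | max_yr
8 | 4
6 | 4
After ORDER BY (2 rows):
books.rank | max_yr
8 | 4
6 | 4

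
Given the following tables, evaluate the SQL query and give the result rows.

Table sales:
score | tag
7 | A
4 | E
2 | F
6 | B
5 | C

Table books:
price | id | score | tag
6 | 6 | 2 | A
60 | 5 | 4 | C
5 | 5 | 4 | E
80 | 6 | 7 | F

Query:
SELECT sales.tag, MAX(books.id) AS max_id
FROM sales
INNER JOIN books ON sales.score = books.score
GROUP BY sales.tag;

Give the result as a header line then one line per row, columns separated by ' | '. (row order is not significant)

After JOIN books (4 rows):
sales.score | sales.tag | books.price | books.id | books.score | books.tag
7 | A | 80 | 6 | 7 | F
4 | E | 60 | 5 | 4 | C
4 | E | 5 | 5 | 4 | E
2 | F | 6 | 6 | 2 | A
After GROUP BY (3 rows):
sales.tag | max_id
A | 6
E | 5
F | 6

== RESULT ==
sales.tag | max_id
A | 6
E | 5
F | 6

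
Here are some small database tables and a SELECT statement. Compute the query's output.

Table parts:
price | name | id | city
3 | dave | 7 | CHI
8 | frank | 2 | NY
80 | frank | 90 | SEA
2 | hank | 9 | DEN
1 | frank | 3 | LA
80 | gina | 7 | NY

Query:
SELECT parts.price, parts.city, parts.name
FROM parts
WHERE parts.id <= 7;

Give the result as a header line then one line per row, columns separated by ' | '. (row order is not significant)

After WHERE (4 rows):
parts.price | parts.name | parts.id | parts.city
3 | dave | 7 | CHI
8 | frank | 2 | NY
1 | frank | 3 | LA
80 | gina | 7 | NY
After SELECT (4 rows):
parts.price | parts.city | parts.name
3 | CHI | dave
8 | NY | frank
1 | LA | frank
80 | NY | gina

== RESULT ==
parts.price | parts.city | parts.name
3 | CHI | dave
8 | NY | frank
1 | LA | frank
80 | NY | gina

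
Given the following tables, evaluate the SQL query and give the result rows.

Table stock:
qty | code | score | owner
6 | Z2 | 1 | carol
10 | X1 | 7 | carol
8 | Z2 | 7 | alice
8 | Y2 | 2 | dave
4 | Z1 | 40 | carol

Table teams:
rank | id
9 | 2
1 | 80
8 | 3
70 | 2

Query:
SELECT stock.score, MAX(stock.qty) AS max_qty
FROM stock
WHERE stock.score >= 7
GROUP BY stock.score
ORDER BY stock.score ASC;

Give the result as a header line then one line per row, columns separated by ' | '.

== RESULT ==
stock.score | max_qty
7 | 10
40 | 4

Derivation:
After WHERE (3 rows):
stock.qty | stock.code | stock.score | stock.owner
10 | X1 | 7 | carol
8 | Z2 | 7 | alice
4 | Z1 | 40 | carol
After GROUP BY (2 rows):
stock.score | max_qty
7 | 10
40 | 4
After ORDER BY (2 rows):
stock.score | max_qty
7 | 10
40 | 4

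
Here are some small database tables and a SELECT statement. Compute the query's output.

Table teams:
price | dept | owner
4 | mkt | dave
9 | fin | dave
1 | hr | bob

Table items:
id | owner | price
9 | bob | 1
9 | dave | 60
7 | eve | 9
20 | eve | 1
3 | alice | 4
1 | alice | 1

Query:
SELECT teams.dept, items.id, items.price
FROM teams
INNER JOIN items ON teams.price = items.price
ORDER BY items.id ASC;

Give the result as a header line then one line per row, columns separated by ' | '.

== RESULT ==
teams.dept | items.id | items.price
hr | 1 | 1
mkt | 3 | 4
fin | 7 | 9
hr | 9 | 1
hr | 20 | 1

Derivation:
After JOIN items (5 rows):
teams.price | teams.dept | teams.owner | items.id | items.owner | items.price
4 | mkt | dave | 3 | alice | 4
9 | fin | dave | 7 | eve | 9
1 | hr | bob | 9 | bob | 1
1 | hr | bob | 20 | eve | 1
1 | hr | bob | 1 | alice | 1
After SELECT (5 rows):
teams.dept | items.id | items.price
mkt | 3 | 4
fin | 7 | 9
hr | 9 | 1
hr | 20 | 1
hr | 1 | 1
After ORDER BY (5 rows):
teams.dept | items.id | items.price
hr | 1 | 1
mkt | 3 | 4
fin | 7 | 9
hr | 9 | 1
hr | 20 | 1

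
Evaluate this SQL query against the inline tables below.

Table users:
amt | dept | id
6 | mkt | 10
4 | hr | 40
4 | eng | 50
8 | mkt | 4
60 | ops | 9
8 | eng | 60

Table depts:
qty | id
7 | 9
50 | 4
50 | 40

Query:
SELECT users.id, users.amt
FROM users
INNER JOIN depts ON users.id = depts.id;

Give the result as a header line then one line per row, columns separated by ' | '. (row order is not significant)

== RESULT ==
users.id | users.amt
40 | 4
4 | 8
9 | 60

Derivation:
After JOIN depts (3 rows):
users.amt | users.dept | users.id | depts.qty | depts.id
4 | hr | 40 | 50 | 40
8 | mkt | 4 | 50 | 4
60 | ops | 9 | 7 | 9
After SELECT (3 rows):
users.id | users.amt
40 | 4
4 | 8
9 | 60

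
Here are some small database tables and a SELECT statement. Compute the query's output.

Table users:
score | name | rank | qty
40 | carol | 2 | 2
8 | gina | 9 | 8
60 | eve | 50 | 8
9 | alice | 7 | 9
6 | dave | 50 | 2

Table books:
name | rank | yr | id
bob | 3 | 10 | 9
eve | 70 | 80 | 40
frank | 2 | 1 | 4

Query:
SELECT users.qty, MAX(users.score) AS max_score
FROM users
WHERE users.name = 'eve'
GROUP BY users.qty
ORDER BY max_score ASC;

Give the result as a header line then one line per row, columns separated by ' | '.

After WHERE (1 rows):
users.score | users.name | users.rank | users.qty
60 | eve | 50 | 8
After GROUP BY (1 rows):
users.qty | max_score
8 | 60
After ORDER BY (1 rows):
users.qty | max_score
8 | 60

== RESULT ==
users.qty | max_score
8 | 60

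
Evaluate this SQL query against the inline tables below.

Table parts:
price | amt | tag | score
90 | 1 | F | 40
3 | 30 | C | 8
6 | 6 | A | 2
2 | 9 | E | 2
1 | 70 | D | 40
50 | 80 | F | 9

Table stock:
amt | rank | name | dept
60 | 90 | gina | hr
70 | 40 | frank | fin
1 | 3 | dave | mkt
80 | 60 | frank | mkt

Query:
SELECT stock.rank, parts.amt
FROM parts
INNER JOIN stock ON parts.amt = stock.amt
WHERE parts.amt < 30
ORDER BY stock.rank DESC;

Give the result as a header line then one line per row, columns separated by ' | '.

== RESULT ==
stock.rank | parts.amt
3 | 1

Derivation:
After JOIN stock (3 rows):
parts.price | parts.amt | parts.tag | parts.score | stock.amt | stock.rank | stock.name | stock.dept
90 | 1 | F | 40 | 1 | 3 | dave | mkt
1 | 70 | D | 40 | 70 | 40 | frank | fin
50 | 80 | F | 9 | 80 | 60 | frank | mkt
After WHERE (1 rows):
parts.price | parts.amt | parts.tag | parts.score | stock.amt | stock.rank | stock.name | stock.dept
90 | 1 | F | 40 | 1 | 3 | dave | mkt
After SELECT (1 rows):
stock.rank | parts.amt
3 | 1
After ORDER BY (1 rows):
stock.rank | parts.amt
3 | 1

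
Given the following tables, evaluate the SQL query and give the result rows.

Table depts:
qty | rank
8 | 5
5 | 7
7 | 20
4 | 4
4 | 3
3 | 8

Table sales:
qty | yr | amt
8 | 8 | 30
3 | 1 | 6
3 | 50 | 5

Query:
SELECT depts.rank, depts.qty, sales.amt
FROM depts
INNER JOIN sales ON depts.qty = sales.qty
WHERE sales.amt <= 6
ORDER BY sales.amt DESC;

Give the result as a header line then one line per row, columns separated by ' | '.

After JOIN sales (3 rows):
depts.qty | depts.rank | sales.qty | sales.yr | sales.amt
8 | 5 | 8 | 8 | 30
3 | 8 | 3 | 1 | 6
3 | 8 | 3 | 50 | 5
After WHERE (2 rows):
depts.qty | depts.rank | sales.qty | sales.yr | sales.amt
3 | 8 | 3 | 1 | 6
3 | 8 | 3 | 50 | 5
After SELECT (2 rows):
depts.rank | depts.qty | sales.amt
8 | 3 | 6
8 | 3 | 5
After ORDER BY (2 rows):
depts.rank | depts.qty | sales.amt
8 | 3 | 6
8 | 3 | 5

== RESULT ==
depts.rank | depts.qty | sales.amt
8 | 3 | 6
8 | 3 | 5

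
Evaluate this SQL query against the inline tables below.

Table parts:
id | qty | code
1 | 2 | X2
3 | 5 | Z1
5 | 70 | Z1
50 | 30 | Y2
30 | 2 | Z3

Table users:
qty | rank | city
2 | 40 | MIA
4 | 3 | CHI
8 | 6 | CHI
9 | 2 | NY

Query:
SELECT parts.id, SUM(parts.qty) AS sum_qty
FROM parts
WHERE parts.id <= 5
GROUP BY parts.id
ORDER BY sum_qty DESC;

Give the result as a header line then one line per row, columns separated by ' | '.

After WHERE (3 rows):
parts.id | parts.qty | parts.code
1 | 2 | X2
3 | 5 | Z1
5 | 70 | Z1
After GROUP BY (3 rows):
parts.id | sum_qty
1 | 2
3 | 5
5 | 70
After ORDER BY (3 rows):
parts.id | sum_qty
5 | 70
3 | 5
1 | 2

== RESULT ==
parts.id | sum_qty
5 | 70
3 | 5
1 | 2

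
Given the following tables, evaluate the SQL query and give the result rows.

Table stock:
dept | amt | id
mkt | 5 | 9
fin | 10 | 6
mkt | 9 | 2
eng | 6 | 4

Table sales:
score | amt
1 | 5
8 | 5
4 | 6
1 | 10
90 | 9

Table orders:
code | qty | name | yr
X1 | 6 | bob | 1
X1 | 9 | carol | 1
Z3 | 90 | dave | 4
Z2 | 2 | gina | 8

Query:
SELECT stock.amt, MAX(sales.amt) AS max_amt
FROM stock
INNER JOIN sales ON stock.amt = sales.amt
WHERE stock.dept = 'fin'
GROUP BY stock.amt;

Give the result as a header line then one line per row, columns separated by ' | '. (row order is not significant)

After JOIN sales (5 rows):
stock.dept | stock.amt | stock.id | sales.score | sales.amt
mkt | 5 | 9 | 1 | 5
mkt | 5 | 9 | 8 | 5
fin | 10 | 6 | 1 | 10
mkt | 9 | 2 | 90 | 9
eng | 6 | 4 | 4 | 6
After WHERE (1 rows):
stock.dept | stock.amt | stock.id | sales.score | sales.amt
fin | 10 | 6 | 1 | 10
After GROUP BY (1 rows):
stock.amt | max_amt
10 | 10

== RESULT ==
stock.amt | max_amt
10 | 10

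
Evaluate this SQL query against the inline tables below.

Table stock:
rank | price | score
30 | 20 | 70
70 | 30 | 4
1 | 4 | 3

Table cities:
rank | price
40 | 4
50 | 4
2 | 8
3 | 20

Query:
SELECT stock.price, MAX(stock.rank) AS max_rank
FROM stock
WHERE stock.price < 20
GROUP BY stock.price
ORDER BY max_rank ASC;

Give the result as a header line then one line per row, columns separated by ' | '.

After WHERE (1 rows):
stock.rank | stock.price | stock.score
1 | 4 | 3
After GROUP BY (1 rows):
stock.price | max_rank
4 | 1
After ORDER BY (1 rows):
stock.price | max_rank
4 | 1

== RESULT ==
stock.price | max_rank
4 | 1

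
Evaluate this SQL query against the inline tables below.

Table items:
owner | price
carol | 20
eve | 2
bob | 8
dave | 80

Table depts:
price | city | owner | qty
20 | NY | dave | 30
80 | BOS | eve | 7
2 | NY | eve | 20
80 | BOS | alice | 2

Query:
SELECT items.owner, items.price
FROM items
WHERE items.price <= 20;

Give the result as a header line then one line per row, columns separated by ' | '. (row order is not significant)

== RESULT ==
items.owner | items.price
carol | 20
eve | 2
bob | 8

Derivation:
After WHERE (3 rows):
items.owner | items.price
carol | 20
eve | 2
bob | 8
After SELECT (3 rows):
items.owner | items.price
carol | 20
eve | 2
bob | 8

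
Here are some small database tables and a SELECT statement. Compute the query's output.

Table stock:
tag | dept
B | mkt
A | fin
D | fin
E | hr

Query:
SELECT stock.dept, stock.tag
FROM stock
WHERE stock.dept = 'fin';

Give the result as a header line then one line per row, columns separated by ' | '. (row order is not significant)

== RESULT ==
stock.dept | stock.tag
fin | A
fin | D

Derivation:
After WHERE (2 rows):
stock.tag | stock.dept
A | fin
D | fin
After SELECT (2 rows):
stock.dept | stock.tag
fin | A
fin | D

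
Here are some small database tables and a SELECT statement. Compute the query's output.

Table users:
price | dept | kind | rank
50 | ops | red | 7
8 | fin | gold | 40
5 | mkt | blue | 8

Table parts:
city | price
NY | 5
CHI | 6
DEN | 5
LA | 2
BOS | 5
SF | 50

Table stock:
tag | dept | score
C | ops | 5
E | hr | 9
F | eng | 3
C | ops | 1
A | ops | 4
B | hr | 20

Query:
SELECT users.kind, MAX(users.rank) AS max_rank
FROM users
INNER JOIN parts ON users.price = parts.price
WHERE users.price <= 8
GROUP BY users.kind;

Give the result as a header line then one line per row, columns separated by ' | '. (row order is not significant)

After JOIN parts (4 rows):
users.price | users.dept | users.kind | users.rank | parts.city | parts.price
50 | ops | red | 7 | SF | 50
5 | mkt | blue | 8 | NY | 5
5 | mkt | blue | 8 | DEN | 5
5 | mkt | blue | 8 | BOS | 5
After WHERE (3 rows):
users.price | users.dept | users.kind | users.rank | parts.city | parts.price
5 | mkt | blue | 8 | NY | 5
5 | mkt | blue | 8 | DEN | 5
5 | mkt | blue | 8 | BOS | 5
After GROUP BY (1 rows):
users.kind | max_rank
blue | 8

== RESULT ==
users.kind | max_rank
blue | 8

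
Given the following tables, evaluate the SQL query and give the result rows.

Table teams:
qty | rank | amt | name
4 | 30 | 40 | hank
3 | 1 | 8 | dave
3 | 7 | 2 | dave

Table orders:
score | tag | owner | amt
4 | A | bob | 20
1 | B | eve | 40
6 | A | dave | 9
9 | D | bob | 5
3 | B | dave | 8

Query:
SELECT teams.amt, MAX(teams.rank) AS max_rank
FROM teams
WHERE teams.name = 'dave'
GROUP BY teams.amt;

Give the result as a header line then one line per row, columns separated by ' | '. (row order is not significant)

== RESULT ==
teams.amt | max_rank
8 | 1
2 | 7

Derivation:
After WHERE (2 rows):
teams.qty | teams.rank | teams.amt | teams.name
3 | 1 | 8 | dave
3 | 7 | 2 | dave
After GROUP BY (2 rows):
teams.amt | max_rank
8 | 1
2 | 7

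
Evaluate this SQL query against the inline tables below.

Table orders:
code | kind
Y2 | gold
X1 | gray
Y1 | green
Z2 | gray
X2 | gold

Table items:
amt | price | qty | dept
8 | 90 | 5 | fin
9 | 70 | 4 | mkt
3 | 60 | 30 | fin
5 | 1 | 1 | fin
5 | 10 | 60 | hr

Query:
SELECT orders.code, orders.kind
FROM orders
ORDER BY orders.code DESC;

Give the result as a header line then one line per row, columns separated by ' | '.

== RESULT ==
orders.code | orders.kind
Z2 | gray
Y2 | gold
Y1 | green
X2 | gold
X1 | gray

Derivation:
After SELECT (5 rows):
orders.code | orders.kind
Y2 | gold
X1 | gray
Y1 | green
Z2 | gray
X2 | gold
After ORDER BY (5 rows):
orders.code | orders.kind
Z2 | gray
Y2 | gold
Y1 | green
X2 | gold
X1 | gray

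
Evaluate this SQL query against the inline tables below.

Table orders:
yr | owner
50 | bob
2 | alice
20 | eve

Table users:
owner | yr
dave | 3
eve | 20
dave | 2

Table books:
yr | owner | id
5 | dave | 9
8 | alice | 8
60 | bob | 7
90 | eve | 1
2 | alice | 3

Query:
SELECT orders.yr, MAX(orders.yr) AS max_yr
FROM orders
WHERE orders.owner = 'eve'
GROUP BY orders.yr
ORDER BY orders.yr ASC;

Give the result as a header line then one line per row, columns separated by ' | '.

== RESULT ==
orders.yr | max_yr
20 | 20

Derivation:
After WHERE (1 rows):
orders.yr | orders.owner
20 | eve
After GROUP BY (1 rows):
orders.yr | max_yr
20 | 20
After ORDER BY (1 rows):
orders.yr | max_yr
20 | 20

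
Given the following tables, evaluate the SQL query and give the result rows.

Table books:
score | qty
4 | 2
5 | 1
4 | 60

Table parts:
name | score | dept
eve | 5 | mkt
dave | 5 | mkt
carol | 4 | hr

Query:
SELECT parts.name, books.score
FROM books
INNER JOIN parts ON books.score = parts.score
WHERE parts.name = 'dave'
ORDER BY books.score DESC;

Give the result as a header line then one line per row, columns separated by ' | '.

== RESULT ==
parts.name | books.score
dave | 5

Derivation:
After JOIN parts (4 rows):
books.score | books.qty | parts.name | parts.score | parts.dept
4 | 2 | carol | 4 | hr
5 | 1 | eve | 5 | mkt
5 | 1 | dave | 5 | mkt
4 | 60 | carol | 4 | hr
After WHERE (1 rows):
books.score | books.qty | parts.name | parts.score | parts.dept
5 | 1 | dave | 5 | mkt
After SELECT (1 rows):
parts.name | books.score
dave | 5
After ORDER BY (1 rows):
parts.name | books.score
dave | 5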